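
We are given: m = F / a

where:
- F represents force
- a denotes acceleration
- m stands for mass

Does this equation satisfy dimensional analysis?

Yes

F (force) has dimensions [L M T^-2].
a (acceleration) has dimensions [L T^-2].
m (mass) has dimensions [M].

Left side: [M]
Right side: [M]

Both sides have the same dimensions, so the equation is dimensionally consistent.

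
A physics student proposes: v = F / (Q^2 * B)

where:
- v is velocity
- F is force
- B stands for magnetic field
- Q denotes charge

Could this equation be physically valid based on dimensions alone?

No

v (velocity) has dimensions [L T^-1].
F (force) has dimensions [L M T^-2].
B (magnetic field) has dimensions [I^-1 M T^-2].
Q (charge) has dimensions [I T].

Left side: [L T^-1]
Right side: [I^-1 L T^-2]

The two sides have different dimensions, so the equation is NOT dimensionally consistent.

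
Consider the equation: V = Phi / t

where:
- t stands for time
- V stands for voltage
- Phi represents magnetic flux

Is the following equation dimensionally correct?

Yes

t (time) has dimensions [T].
V (voltage) has dimensions [I^-1 L^2 M T^-3].
Phi (magnetic flux) has dimensions [I^-1 L^2 M T^-2].

Left side: [I^-1 L^2 M T^-3]
Right side: [I^-1 L^2 M T^-3]

Both sides have the same dimensions, so the equation is dimensionally consistent.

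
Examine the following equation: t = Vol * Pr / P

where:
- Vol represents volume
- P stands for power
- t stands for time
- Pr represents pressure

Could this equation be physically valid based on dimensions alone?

Yes

Vol (volume) has dimensions [L^3].
P (power) has dimensions [L^2 M T^-3].
t (time) has dimensions [T].
Pr (pressure) has dimensions [L^-1 M T^-2].

Left side: [T]
Right side: [T]

Both sides have the same dimensions, so the equation is dimensionally consistent.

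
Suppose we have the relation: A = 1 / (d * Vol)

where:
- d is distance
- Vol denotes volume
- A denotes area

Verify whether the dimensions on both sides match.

No

d (distance) has dimensions [L].
Vol (volume) has dimensions [L^3].
A (area) has dimensions [L^2].

Left side: [L^2]
Right side: [L^-4]

The two sides have different dimensions, so the equation is NOT dimensionally consistent.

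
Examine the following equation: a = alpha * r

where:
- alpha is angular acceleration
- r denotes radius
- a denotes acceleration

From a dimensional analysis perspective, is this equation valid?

Yes

alpha (angular acceleration) has dimensions [T^-2].
r (radius) has dimensions [L].
a (acceleration) has dimensions [L T^-2].

Left side: [L T^-2]
Right side: [L T^-2]

Both sides have the same dimensions, so the equation is dimensionally consistent.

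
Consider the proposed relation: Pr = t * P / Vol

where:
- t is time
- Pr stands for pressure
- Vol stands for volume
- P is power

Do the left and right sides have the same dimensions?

Yes

t (time) has dimensions [T].
Pr (pressure) has dimensions [L^-1 M T^-2].
Vol (volume) has dimensions [L^3].
P (power) has dimensions [L^2 M T^-3].

Left side: [L^-1 M T^-2]
Right side: [L^-1 M T^-2]

Both sides have the same dimensions, so the equation is dimensionally consistent.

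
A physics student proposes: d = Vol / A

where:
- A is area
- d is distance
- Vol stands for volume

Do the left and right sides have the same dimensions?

Yes

A (area) has dimensions [L^2].
d (distance) has dimensions [L].
Vol (volume) has dimensions [L^3].

Left side: [L]
Right side: [L]

Both sides have the same dimensions, so the equation is dimensionally consistent.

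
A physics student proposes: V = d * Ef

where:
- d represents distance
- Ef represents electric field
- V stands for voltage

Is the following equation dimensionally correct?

Yes

d (distance) has dimensions [L].
Ef (electric field) has dimensions [I^-1 L M T^-3].
V (voltage) has dimensions [I^-1 L^2 M T^-3].

Left side: [I^-1 L^2 M T^-3]
Right side: [I^-1 L^2 M T^-3]

Both sides have the same dimensions, so the equation is dimensionally consistent.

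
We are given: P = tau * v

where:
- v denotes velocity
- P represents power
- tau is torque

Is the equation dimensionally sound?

No

v (velocity) has dimensions [L T^-1].
P (power) has dimensions [L^2 M T^-3].
tau (torque) has dimensions [L^2 M T^-2].

Left side: [L^2 M T^-3]
Right side: [L^3 M T^-3]

The two sides have different dimensions, so the equation is NOT dimensionally consistent.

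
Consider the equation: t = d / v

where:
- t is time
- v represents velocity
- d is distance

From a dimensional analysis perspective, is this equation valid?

Yes

t (time) has dimensions [T].
v (velocity) has dimensions [L T^-1].
d (distance) has dimensions [L].

Left side: [T]
Right side: [T]

Both sides have the same dimensions, so the equation is dimensionally consistent.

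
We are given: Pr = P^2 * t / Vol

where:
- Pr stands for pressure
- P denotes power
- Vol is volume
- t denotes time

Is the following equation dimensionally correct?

No

Pr (pressure) has dimensions [L^-1 M T^-2].
P (power) has dimensions [L^2 M T^-3].
Vol (volume) has dimensions [L^3].
t (time) has dimensions [T].

Left side: [L^-1 M T^-2]
Right side: [L M^2 T^-5]

The two sides have different dimensions, so the equation is NOT dimensionally consistent.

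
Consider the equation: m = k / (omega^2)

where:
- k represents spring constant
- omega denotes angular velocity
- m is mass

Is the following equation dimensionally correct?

Yes

k (spring constant) has dimensions [M T^-2].
omega (angular velocity) has dimensions [T^-1].
m (mass) has dimensions [M].

Left side: [M]
Right side: [M]

Both sides have the same dimensions, so the equation is dimensionally consistent.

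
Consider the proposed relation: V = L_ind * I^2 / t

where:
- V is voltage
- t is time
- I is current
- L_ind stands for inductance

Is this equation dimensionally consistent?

No

V (voltage) has dimensions [I^-1 L^2 M T^-3].
t (time) has dimensions [T].
I (current) has dimensions [I].
L_ind (inductance) has dimensions [I^-2 L^2 M T^-2].

Left side: [I^-1 L^2 M T^-3]
Right side: [L^2 M T^-3]

The two sides have different dimensions, so the equation is NOT dimensionally consistent.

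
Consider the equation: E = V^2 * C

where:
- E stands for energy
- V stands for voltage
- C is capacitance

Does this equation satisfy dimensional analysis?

Yes

E (energy) has dimensions [L^2 M T^-2].
V (voltage) has dimensions [I^-1 L^2 M T^-3].
C (capacitance) has dimensions [I^2 L^-2 M^-1 T^4].

Left side: [L^2 M T^-2]
Right side: [L^2 M T^-2]

Both sides have the same dimensions, so the equation is dimensionally consistent.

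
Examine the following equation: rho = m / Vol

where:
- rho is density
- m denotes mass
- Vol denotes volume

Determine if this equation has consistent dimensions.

Yes

rho (density) has dimensions [L^-3 M].
m (mass) has dimensions [M].
Vol (volume) has dimensions [L^3].

Left side: [L^-3 M]
Right side: [L^-3 M]

Both sides have the same dimensions, so the equation is dimensionally consistent.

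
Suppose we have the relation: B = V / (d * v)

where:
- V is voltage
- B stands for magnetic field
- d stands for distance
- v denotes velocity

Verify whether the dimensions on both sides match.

Yes

V (voltage) has dimensions [I^-1 L^2 M T^-3].
B (magnetic field) has dimensions [I^-1 M T^-2].
d (distance) has dimensions [L].
v (velocity) has dimensions [L T^-1].

Left side: [I^-1 M T^-2]
Right side: [I^-1 M T^-2]

Both sides have the same dimensions, so the equation is dimensionally consistent.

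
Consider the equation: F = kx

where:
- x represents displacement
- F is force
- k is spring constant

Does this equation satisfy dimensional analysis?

Yes

x (displacement) has dimensions [L].
F (force) has dimensions [L M T^-2].
k (spring constant) has dimensions [M T^-2].

Left side: [L M T^-2]
Right side: [L M T^-2]

Both sides have the same dimensions, so the equation is dimensionally consistent.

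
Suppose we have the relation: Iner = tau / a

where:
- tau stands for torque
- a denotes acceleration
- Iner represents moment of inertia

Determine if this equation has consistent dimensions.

No

tau (torque) has dimensions [L^2 M T^-2].
a (acceleration) has dimensions [L T^-2].
Iner (moment of inertia) has dimensions [L^2 M].

Left side: [L^2 M]
Right side: [L M]

The two sides have different dimensions, so the equation is NOT dimensionally consistent.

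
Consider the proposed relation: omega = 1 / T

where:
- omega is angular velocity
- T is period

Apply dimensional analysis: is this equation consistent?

Yes

omega (angular velocity) has dimensions [T^-1].
T (period) has dimensions [T].

Left side: [T^-1]
Right side: [T^-1]

Both sides have the same dimensions, so the equation is dimensionally consistent.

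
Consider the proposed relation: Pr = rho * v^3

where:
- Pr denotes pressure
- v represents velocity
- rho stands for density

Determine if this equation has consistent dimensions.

No

Pr (pressure) has dimensions [L^-1 M T^-2].
v (velocity) has dimensions [L T^-1].
rho (density) has dimensions [L^-3 M].

Left side: [L^-1 M T^-2]
Right side: [M T^-3]

The two sides have different dimensions, so the equation is NOT dimensionally consistent.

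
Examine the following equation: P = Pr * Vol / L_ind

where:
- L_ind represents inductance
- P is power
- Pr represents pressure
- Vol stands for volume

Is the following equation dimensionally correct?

No

L_ind (inductance) has dimensions [I^-2 L^2 M T^-2].
P (power) has dimensions [L^2 M T^-3].
Pr (pressure) has dimensions [L^-1 M T^-2].
Vol (volume) has dimensions [L^3].

Left side: [L^2 M T^-3]
Right side: [I^2]

The two sides have different dimensions, so the equation is NOT dimensionally consistent.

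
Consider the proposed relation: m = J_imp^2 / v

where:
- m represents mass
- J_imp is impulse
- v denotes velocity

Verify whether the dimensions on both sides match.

No

m (mass) has dimensions [M].
J_imp (impulse) has dimensions [L M T^-1].
v (velocity) has dimensions [L T^-1].

Left side: [M]
Right side: [L M^2 T^-1]

The two sides have different dimensions, so the equation is NOT dimensionally consistent.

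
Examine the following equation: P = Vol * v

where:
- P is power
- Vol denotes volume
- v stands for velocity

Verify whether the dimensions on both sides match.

No

P (power) has dimensions [L^2 M T^-3].
Vol (volume) has dimensions [L^3].
v (velocity) has dimensions [L T^-1].

Left side: [L^2 M T^-3]
Right side: [L^4 T^-1]

The two sides have different dimensions, so the equation is NOT dimensionally consistent.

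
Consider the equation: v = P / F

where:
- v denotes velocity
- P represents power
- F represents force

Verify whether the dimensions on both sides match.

Yes

v (velocity) has dimensions [L T^-1].
P (power) has dimensions [L^2 M T^-3].
F (force) has dimensions [L M T^-2].

Left side: [L T^-1]
Right side: [L T^-1]

Both sides have the same dimensions, so the equation is dimensionally consistent.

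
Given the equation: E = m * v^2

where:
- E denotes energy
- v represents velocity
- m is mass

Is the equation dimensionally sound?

Yes

E (energy) has dimensions [L^2 M T^-2].
v (velocity) has dimensions [L T^-1].
m (mass) has dimensions [M].

Left side: [L^2 M T^-2]
Right side: [L^2 M T^-2]

Both sides have the same dimensions, so the equation is dimensionally consistent.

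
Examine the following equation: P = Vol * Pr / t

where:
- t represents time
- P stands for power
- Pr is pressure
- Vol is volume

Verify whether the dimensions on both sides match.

Yes

t (time) has dimensions [T].
P (power) has dimensions [L^2 M T^-3].
Pr (pressure) has dimensions [L^-1 M T^-2].
Vol (volume) has dimensions [L^3].

Left side: [L^2 M T^-3]
Right side: [L^2 M T^-3]

Both sides have the same dimensions, so the equation is dimensionally consistent.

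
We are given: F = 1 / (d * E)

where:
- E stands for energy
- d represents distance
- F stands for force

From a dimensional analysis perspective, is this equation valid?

No

E (energy) has dimensions [L^2 M T^-2].
d (distance) has dimensions [L].
F (force) has dimensions [L M T^-2].

Left side: [L M T^-2]
Right side: [L^-3 M^-1 T^2]

The two sides have different dimensions, so the equation is NOT dimensionally consistent.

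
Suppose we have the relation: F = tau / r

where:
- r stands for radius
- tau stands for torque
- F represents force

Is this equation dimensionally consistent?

Yes

r (radius) has dimensions [L].
tau (torque) has dimensions [L^2 M T^-2].
F (force) has dimensions [L M T^-2].

Left side: [L M T^-2]
Right side: [L M T^-2]

Both sides have the same dimensions, so the equation is dimensionally consistent.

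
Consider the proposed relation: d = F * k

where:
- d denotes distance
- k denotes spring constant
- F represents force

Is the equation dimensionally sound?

No

d (distance) has dimensions [L].
k (spring constant) has dimensions [M T^-2].
F (force) has dimensions [L M T^-2].

Left side: [L]
Right side: [L M^2 T^-4]

The two sides have different dimensions, so the equation is NOT dimensionally consistent.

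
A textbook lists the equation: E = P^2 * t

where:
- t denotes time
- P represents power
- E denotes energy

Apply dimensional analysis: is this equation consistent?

No

t (time) has dimensions [T].
P (power) has dimensions [L^2 M T^-3].
E (energy) has dimensions [L^2 M T^-2].

Left side: [L^2 M T^-2]
Right side: [L^4 M^2 T^-5]

The two sides have different dimensions, so the equation is NOT dimensionally consistent.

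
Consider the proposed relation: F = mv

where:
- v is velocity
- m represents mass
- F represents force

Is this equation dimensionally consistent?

No

v (velocity) has dimensions [L T^-1].
m (mass) has dimensions [M].
F (force) has dimensions [L M T^-2].

Left side: [L M T^-2]
Right side: [L M T^-1]

The two sides have different dimensions, so the equation is NOT dimensionally consistent.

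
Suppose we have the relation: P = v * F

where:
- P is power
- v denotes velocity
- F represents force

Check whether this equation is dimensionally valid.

Yes

P (power) has dimensions [L^2 M T^-3].
v (velocity) has dimensions [L T^-1].
F (force) has dimensions [L M T^-2].

Left side: [L^2 M T^-3]
Right side: [L^2 M T^-3]

Both sides have the same dimensions, so the equation is dimensionally consistent.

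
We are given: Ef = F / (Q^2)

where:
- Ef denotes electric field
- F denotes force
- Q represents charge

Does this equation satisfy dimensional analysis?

No

Ef (electric field) has dimensions [I^-1 L M T^-3].
F (force) has dimensions [L M T^-2].
Q (charge) has dimensions [I T].

Left side: [I^-1 L M T^-3]
Right side: [I^-2 L M T^-4]

The two sides have different dimensions, so the equation is NOT dimensionally consistent.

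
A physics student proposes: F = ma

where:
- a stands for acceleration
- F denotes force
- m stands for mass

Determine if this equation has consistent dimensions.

Yes

a (acceleration) has dimensions [L T^-2].
F (force) has dimensions [L M T^-2].
m (mass) has dimensions [M].

Left side: [L M T^-2]
Right side: [L M T^-2]

Both sides have the same dimensions, so the equation is dimensionally consistent.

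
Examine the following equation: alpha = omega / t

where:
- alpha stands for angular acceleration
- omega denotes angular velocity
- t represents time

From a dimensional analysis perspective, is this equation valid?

Yes

alpha (angular acceleration) has dimensions [T^-2].
omega (angular velocity) has dimensions [T^-1].
t (time) has dimensions [T].

Left side: [T^-2]
Right side: [T^-2]

Both sides have the same dimensions, so the equation is dimensionally consistent.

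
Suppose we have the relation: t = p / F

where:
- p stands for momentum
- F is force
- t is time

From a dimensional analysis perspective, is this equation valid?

Yes

p (momentum) has dimensions [L M T^-1].
F (force) has dimensions [L M T^-2].
t (time) has dimensions [T].

Left side: [T]
Right side: [T]

Both sides have the same dimensions, so the equation is dimensionally consistent.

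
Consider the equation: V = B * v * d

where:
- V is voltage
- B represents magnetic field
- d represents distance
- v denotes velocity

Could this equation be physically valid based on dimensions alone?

Yes

V (voltage) has dimensions [I^-1 L^2 M T^-3].
B (magnetic field) has dimensions [I^-1 M T^-2].
d (distance) has dimensions [L].
v (velocity) has dimensions [L T^-1].

Left side: [I^-1 L^2 M T^-3]
Right side: [I^-1 L^2 M T^-3]

Both sides have the same dimensions, so the equation is dimensionally consistent.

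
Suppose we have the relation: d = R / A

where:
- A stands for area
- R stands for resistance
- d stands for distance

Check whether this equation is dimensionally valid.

No

A (area) has dimensions [L^2].
R (resistance) has dimensions [I^-2 L^2 M T^-3].
d (distance) has dimensions [L].

Left side: [L]
Right side: [I^-2 M T^-3]

The two sides have different dimensions, so the equation is NOT dimensionally consistent.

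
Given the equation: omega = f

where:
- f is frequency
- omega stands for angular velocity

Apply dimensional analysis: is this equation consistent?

Yes

f (frequency) has dimensions [T^-1].
omega (angular velocity) has dimensions [T^-1].

Left side: [T^-1]
Right side: [T^-1]

Both sides have the same dimensions, so the equation is dimensionally consistent.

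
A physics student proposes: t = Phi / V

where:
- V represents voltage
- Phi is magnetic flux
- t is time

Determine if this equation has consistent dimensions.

Yes

V (voltage) has dimensions [I^-1 L^2 M T^-3].
Phi (magnetic flux) has dimensions [I^-1 L^2 M T^-2].
t (time) has dimensions [T].

Left side: [T]
Right side: [T]

Both sides have the same dimensions, so the equation is dimensionally consistent.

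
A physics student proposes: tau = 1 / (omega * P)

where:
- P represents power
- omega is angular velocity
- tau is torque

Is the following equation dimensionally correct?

No

P (power) has dimensions [L^2 M T^-3].
omega (angular velocity) has dimensions [T^-1].
tau (torque) has dimensions [L^2 M T^-2].

Left side: [L^2 M T^-2]
Right side: [L^-2 M^-1 T^4]

The two sides have different dimensions, so the equation is NOT dimensionally consistent.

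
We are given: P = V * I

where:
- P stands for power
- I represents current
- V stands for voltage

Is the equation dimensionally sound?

Yes

P (power) has dimensions [L^2 M T^-3].
I (current) has dimensions [I].
V (voltage) has dimensions [I^-1 L^2 M T^-3].

Left side: [L^2 M T^-3]
Right side: [L^2 M T^-3]

Both sides have the same dimensions, so the equation is dimensionally consistent.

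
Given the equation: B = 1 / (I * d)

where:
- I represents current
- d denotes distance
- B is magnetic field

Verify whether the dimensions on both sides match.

No

I (current) has dimensions [I].
d (distance) has dimensions [L].
B (magnetic field) has dimensions [I^-1 M T^-2].

Left side: [I^-1 M T^-2]
Right side: [I^-1 L^-1]

The two sides have different dimensions, so the equation is NOT dimensionally consistent.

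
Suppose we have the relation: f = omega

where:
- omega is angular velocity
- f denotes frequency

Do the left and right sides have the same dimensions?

Yes

omega (angular velocity) has dimensions [T^-1].
f (frequency) has dimensions [T^-1].

Left side: [T^-1]
Right side: [T^-1]

Both sides have the same dimensions, so the equation is dimensionally consistent.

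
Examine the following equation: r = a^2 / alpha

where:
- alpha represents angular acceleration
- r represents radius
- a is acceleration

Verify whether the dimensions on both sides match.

No

alpha (angular acceleration) has dimensions [T^-2].
r (radius) has dimensions [L].
a (acceleration) has dimensions [L T^-2].

Left side: [L]
Right side: [L^2 T^-2]

The two sides have different dimensions, so the equation is NOT dimensionally consistent.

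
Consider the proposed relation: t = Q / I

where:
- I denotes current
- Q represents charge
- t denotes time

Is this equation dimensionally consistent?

Yes

I (current) has dimensions [I].
Q (charge) has dimensions [I T].
t (time) has dimensions [T].

Left side: [T]
Right side: [T]

Both sides have the same dimensions, so the equation is dimensionally consistent.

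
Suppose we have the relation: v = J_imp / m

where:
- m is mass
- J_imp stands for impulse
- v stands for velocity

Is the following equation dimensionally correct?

Yes

m (mass) has dimensions [M].
J_imp (impulse) has dimensions [L M T^-1].
v (velocity) has dimensions [L T^-1].

Left side: [L T^-1]
Right side: [L T^-1]

Both sides have the same dimensions, so the equation is dimensionally consistent.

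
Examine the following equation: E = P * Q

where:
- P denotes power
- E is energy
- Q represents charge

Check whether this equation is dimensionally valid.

No

P (power) has dimensions [L^2 M T^-3].
E (energy) has dimensions [L^2 M T^-2].
Q (charge) has dimensions [I T].

Left side: [L^2 M T^-2]
Right side: [I L^2 M T^-2]

The two sides have different dimensions, so the equation is NOT dimensionally consistent.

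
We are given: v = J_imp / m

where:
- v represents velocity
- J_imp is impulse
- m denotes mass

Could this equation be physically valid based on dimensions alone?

Yes

v (velocity) has dimensions [L T^-1].
J_imp (impulse) has dimensions [L M T^-1].
m (mass) has dimensions [M].

Left side: [L T^-1]
Right side: [L T^-1]

Both sides have the same dimensions, so the equation is dimensionally consistent.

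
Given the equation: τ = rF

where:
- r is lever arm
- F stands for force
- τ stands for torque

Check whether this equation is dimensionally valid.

Yes

r (lever arm) has dimensions [L].
F (force) has dimensions [L M T^-2].
τ (torque) has dimensions [L^2 M T^-2].

Left side: [L^2 M T^-2]
Right side: [L^2 M T^-2]

Both sides have the same dimensions, so the equation is dimensionally consistent.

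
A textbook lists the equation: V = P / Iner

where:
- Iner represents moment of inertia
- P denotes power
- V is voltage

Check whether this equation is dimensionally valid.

No

Iner (moment of inertia) has dimensions [L^2 M].
P (power) has dimensions [L^2 M T^-3].
V (voltage) has dimensions [I^-1 L^2 M T^-3].

Left side: [I^-1 L^2 M T^-3]
Right side: [T^-3]

The two sides have different dimensions, so the equation is NOT dimensionally consistent.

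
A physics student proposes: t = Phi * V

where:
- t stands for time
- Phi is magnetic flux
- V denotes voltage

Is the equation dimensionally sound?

No

t (time) has dimensions [T].
Phi (magnetic flux) has dimensions [I^-1 L^2 M T^-2].
V (voltage) has dimensions [I^-1 L^2 M T^-3].

Left side: [T]
Right side: [I^-2 L^4 M^2 T^-5]

The two sides have different dimensions, so the equation is NOT dimensionally consistent.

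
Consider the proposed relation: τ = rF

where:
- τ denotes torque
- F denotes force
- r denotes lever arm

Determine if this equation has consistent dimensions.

Yes

τ (torque) has dimensions [L^2 M T^-2].
F (force) has dimensions [L M T^-2].
r (lever arm) has dimensions [L].

Left side: [L^2 M T^-2]
Right side: [L^2 M T^-2]

Both sides have the same dimensions, so the equation is dimensionally consistent.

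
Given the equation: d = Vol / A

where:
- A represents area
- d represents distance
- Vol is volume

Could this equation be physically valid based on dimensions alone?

Yes

A (area) has dimensions [L^2].
d (distance) has dimensions [L].
Vol (volume) has dimensions [L^3].

Left side: [L]
Right side: [L]

Both sides have the same dimensions, so the equation is dimensionally consistent.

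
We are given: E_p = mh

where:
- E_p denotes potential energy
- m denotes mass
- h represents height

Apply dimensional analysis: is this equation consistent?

No

E_p (potential energy) has dimensions [L^2 M T^-2].
m (mass) has dimensions [M].
h (height) has dimensions [L].

Left side: [L^2 M T^-2]
Right side: [L M]

The two sides have different dimensions, so the equation is NOT dimensionally consistent.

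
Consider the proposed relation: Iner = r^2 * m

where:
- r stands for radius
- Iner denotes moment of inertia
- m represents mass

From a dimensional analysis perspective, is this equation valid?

Yes

r (radius) has dimensions [L].
Iner (moment of inertia) has dimensions [L^2 M].
m (mass) has dimensions [M].

Left side: [L^2 M]
Right side: [L^2 M]

Both sides have the same dimensions, so the equation is dimensionally consistent.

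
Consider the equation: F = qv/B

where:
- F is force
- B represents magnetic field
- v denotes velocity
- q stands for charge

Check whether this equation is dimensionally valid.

No

F (force) has dimensions [L M T^-2].
B (magnetic field) has dimensions [I^-1 M T^-2].
v (velocity) has dimensions [L T^-1].
q (charge) has dimensions [I T].

Left side: [L M T^-2]
Right side: [I^2 L M^-1 T^2]

The two sides have different dimensions, so the equation is NOT dimensionally consistent.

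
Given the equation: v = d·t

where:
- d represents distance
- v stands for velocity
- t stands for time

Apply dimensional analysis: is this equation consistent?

No

d (distance) has dimensions [L].
v (velocity) has dimensions [L T^-1].
t (time) has dimensions [T].

Left side: [L T^-1]
Right side: [L T]

The two sides have different dimensions, so the equation is NOT dimensionally consistent.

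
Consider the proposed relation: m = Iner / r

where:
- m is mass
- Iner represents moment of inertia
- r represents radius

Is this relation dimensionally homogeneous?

No

m (mass) has dimensions [M].
Iner (moment of inertia) has dimensions [L^2 M].
r (radius) has dimensions [L].

Left side: [M]
Right side: [L M]

The two sides have different dimensions, so the equation is NOT dimensionally consistent.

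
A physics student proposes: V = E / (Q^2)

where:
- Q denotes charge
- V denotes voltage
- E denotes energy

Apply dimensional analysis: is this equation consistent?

No

Q (charge) has dimensions [I T].
V (voltage) has dimensions [I^-1 L^2 M T^-3].
E (energy) has dimensions [L^2 M T^-2].

Left side: [I^-1 L^2 M T^-3]
Right side: [I^-2 L^2 M T^-4]

The two sides have different dimensions, so the equation is NOT dimensionally consistent.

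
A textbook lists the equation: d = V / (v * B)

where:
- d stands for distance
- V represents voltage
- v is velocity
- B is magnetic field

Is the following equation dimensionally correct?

Yes

d (distance) has dimensions [L].
V (voltage) has dimensions [I^-1 L^2 M T^-3].
v (velocity) has dimensions [L T^-1].
B (magnetic field) has dimensions [I^-1 M T^-2].

Left side: [L]
Right side: [L]

Both sides have the same dimensions, so the equation is dimensionally consistent.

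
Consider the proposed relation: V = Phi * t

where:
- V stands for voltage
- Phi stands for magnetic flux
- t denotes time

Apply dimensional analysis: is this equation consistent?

No

V (voltage) has dimensions [I^-1 L^2 M T^-3].
Phi (magnetic flux) has dimensions [I^-1 L^2 M T^-2].
t (time) has dimensions [T].

Left side: [I^-1 L^2 M T^-3]
Right side: [I^-1 L^2 M T^-1]

The two sides have different dimensions, so the equation is NOT dimensionally consistent.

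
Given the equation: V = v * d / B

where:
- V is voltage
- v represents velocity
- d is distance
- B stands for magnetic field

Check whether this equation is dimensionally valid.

No

V (voltage) has dimensions [I^-1 L^2 M T^-3].
v (velocity) has dimensions [L T^-1].
d (distance) has dimensions [L].
B (magnetic field) has dimensions [I^-1 M T^-2].

Left side: [I^-1 L^2 M T^-3]
Right side: [I L^2 M^-1 T]

The two sides have different dimensions, so the equation is NOT dimensionally consistent.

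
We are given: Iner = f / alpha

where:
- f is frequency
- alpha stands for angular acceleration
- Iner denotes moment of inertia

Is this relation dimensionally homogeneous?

No

f (frequency) has dimensions [T^-1].
alpha (angular acceleration) has dimensions [T^-2].
Iner (moment of inertia) has dimensions [L^2 M].

Left side: [L^2 M]
Right side: [T]

The two sides have different dimensions, so the equation is NOT dimensionally consistent.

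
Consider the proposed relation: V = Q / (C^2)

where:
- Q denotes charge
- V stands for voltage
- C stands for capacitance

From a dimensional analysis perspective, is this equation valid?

No

Q (charge) has dimensions [I T].
V (voltage) has dimensions [I^-1 L^2 M T^-3].
C (capacitance) has dimensions [I^2 L^-2 M^-1 T^4].

Left side: [I^-1 L^2 M T^-3]
Right side: [I^-3 L^4 M^2 T^-7]

The two sides have different dimensions, so the equation is NOT dimensionally consistent.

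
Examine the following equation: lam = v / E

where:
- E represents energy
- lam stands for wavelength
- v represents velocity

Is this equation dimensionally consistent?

No

E (energy) has dimensions [L^2 M T^-2].
lam (wavelength) has dimensions [L].
v (velocity) has dimensions [L T^-1].

Left side: [L]
Right side: [L^-1 M^-1 T]

The two sides have different dimensions, so the equation is NOT dimensionally consistent.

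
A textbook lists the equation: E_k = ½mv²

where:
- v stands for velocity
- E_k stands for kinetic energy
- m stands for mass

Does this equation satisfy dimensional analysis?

Yes

v (velocity) has dimensions [L T^-1].
E_k (kinetic energy) has dimensions [L^2 M T^-2].
m (mass) has dimensions [M].

Left side: [L^2 M T^-2]
Right side: [L^2 M T^-2]

Both sides have the same dimensions, so the equation is dimensionally consistent.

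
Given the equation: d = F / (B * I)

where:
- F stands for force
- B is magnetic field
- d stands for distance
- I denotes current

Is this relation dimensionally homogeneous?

Yes

F (force) has dimensions [L M T^-2].
B (magnetic field) has dimensions [I^-1 M T^-2].
d (distance) has dimensions [L].
I (current) has dimensions [I].

Left side: [L]
Right side: [L]

Both sides have the same dimensions, so the equation is dimensionally consistent.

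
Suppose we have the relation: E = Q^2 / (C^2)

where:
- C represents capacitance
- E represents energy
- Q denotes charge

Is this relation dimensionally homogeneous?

No

C (capacitance) has dimensions [I^2 L^-2 M^-1 T^4].
E (energy) has dimensions [L^2 M T^-2].
Q (charge) has dimensions [I T].

Left side: [L^2 M T^-2]
Right side: [I^-2 L^4 M^2 T^-6]

The two sides have different dimensions, so the equation is NOT dimensionally consistent.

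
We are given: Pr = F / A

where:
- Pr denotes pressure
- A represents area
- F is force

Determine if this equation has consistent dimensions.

Yes

Pr (pressure) has dimensions [L^-1 M T^-2].
A (area) has dimensions [L^2].
F (force) has dimensions [L M T^-2].

Left side: [L^-1 M T^-2]
Right side: [L^-1 M T^-2]

Both sides have the same dimensions, so the equation is dimensionally consistent.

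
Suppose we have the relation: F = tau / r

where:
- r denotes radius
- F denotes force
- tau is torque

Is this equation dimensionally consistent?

Yes

r (radius) has dimensions [L].
F (force) has dimensions [L M T^-2].
tau (torque) has dimensions [L^2 M T^-2].

Left side: [L M T^-2]
Right side: [L M T^-2]

Both sides have the same dimensions, so the equation is dimensionally consistent.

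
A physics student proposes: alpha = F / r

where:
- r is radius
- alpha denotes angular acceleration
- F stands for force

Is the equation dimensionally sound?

No

r (radius) has dimensions [L].
alpha (angular acceleration) has dimensions [T^-2].
F (force) has dimensions [L M T^-2].

Left side: [T^-2]
Right side: [M T^-2]

The two sides have different dimensions, so the equation is NOT dimensionally consistent.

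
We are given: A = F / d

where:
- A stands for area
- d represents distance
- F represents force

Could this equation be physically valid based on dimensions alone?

No

A (area) has dimensions [L^2].
d (distance) has dimensions [L].
F (force) has dimensions [L M T^-2].

Left side: [L^2]
Right side: [M T^-2]

The two sides have different dimensions, so the equation is NOT dimensionally consistent.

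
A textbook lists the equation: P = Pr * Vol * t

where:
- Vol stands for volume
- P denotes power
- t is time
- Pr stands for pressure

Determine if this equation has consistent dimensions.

No

Vol (volume) has dimensions [L^3].
P (power) has dimensions [L^2 M T^-3].
t (time) has dimensions [T].
Pr (pressure) has dimensions [L^-1 M T^-2].

Left side: [L^2 M T^-3]
Right side: [L^2 M T^-1]

The two sides have different dimensions, so the equation is NOT dimensionally consistent.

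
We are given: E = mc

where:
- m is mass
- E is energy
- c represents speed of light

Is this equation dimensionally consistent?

No

m (mass) has dimensions [M].
E (energy) has dimensions [L^2 M T^-2].
c (speed of light) has dimensions [L T^-1].

Left side: [L^2 M T^-2]
Right side: [L M T^-1]

The two sides have different dimensions, so the equation is NOT dimensionally consistent.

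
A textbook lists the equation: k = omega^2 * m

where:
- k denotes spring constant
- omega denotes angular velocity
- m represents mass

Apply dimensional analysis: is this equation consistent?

Yes

k (spring constant) has dimensions [M T^-2].
omega (angular velocity) has dimensions [T^-1].
m (mass) has dimensions [M].

Left side: [M T^-2]
Right side: [M T^-2]

Both sides have the same dimensions, so the equation is dimensionally consistent.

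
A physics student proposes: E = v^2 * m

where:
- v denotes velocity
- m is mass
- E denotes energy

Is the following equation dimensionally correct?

Yes

v (velocity) has dimensions [L T^-1].
m (mass) has dimensions [M].
E (energy) has dimensions [L^2 M T^-2].

Left side: [L^2 M T^-2]
Right side: [L^2 M T^-2]

Both sides have the same dimensions, so the equation is dimensionally consistent.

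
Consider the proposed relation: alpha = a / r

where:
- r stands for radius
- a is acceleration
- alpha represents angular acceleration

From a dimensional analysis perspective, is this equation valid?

Yes

r (radius) has dimensions [L].
a (acceleration) has dimensions [L T^-2].
alpha (angular acceleration) has dimensions [T^-2].

Left side: [T^-2]
Right side: [T^-2]

Both sides have the same dimensions, so the equation is dimensionally consistent.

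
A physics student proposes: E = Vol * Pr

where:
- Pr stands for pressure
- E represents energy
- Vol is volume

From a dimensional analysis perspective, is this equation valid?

Yes

Pr (pressure) has dimensions [L^-1 M T^-2].
E (energy) has dimensions [L^2 M T^-2].
Vol (volume) has dimensions [L^3].

Left side: [L^2 M T^-2]
Right side: [L^2 M T^-2]

Both sides have the same dimensions, so the equation is dimensionally consistent.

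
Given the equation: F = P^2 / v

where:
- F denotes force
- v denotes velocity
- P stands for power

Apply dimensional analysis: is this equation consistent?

No

F (force) has dimensions [L M T^-2].
v (velocity) has dimensions [L T^-1].
P (power) has dimensions [L^2 M T^-3].

Left side: [L M T^-2]
Right side: [L^3 M^2 T^-5]

The two sides have different dimensions, so the equation is NOT dimensionally consistent.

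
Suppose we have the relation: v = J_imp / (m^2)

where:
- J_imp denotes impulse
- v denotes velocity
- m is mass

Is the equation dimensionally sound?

No

J_imp (impulse) has dimensions [L M T^-1].
v (velocity) has dimensions [L T^-1].
m (mass) has dimensions [M].

Left side: [L T^-1]
Right side: [L M^-1 T^-1]

The two sides have different dimensions, so the equation is NOT dimensionally consistent.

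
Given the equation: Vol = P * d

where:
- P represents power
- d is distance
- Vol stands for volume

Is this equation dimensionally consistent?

No

P (power) has dimensions [L^2 M T^-3].
d (distance) has dimensions [L].
Vol (volume) has dimensions [L^3].

Left side: [L^3]
Right side: [L^3 M T^-3]

The two sides have different dimensions, so the equation is NOT dimensionally consistent.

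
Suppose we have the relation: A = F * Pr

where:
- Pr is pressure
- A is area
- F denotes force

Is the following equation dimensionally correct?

No

Pr (pressure) has dimensions [L^-1 M T^-2].
A (area) has dimensions [L^2].
F (force) has dimensions [L M T^-2].

Left side: [L^2]
Right side: [M^2 T^-4]

The two sides have different dimensions, so the equation is NOT dimensionally consistent.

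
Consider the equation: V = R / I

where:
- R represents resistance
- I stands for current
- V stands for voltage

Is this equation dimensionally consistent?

No

R (resistance) has dimensions [I^-2 L^2 M T^-3].
I (current) has dimensions [I].
V (voltage) has dimensions [I^-1 L^2 M T^-3].

Left side: [I^-1 L^2 M T^-3]
Right side: [I^-3 L^2 M T^-3]

The two sides have different dimensions, so the equation is NOT dimensionally consistent.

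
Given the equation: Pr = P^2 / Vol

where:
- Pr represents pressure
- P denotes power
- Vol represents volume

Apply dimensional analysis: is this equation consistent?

No

Pr (pressure) has dimensions [L^-1 M T^-2].
P (power) has dimensions [L^2 M T^-3].
Vol (volume) has dimensions [L^3].

Left side: [L^-1 M T^-2]
Right side: [L M^2 T^-6]

The two sides have different dimensions, so the equation is NOT dimensionally consistent.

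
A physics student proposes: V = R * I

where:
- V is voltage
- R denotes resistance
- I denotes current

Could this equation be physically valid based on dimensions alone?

Yes

V (voltage) has dimensions [I^-1 L^2 M T^-3].
R (resistance) has dimensions [I^-2 L^2 M T^-3].
I (current) has dimensions [I].

Left side: [I^-1 L^2 M T^-3]
Right side: [I^-1 L^2 M T^-3]

Both sides have the same dimensions, so the equation is dimensionally consistent.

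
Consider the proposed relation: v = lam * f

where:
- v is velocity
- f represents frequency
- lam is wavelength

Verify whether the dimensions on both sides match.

Yes

v (velocity) has dimensions [L T^-1].
f (frequency) has dimensions [T^-1].
lam (wavelength) has dimensions [L].

Left side: [L T^-1]
Right side: [L T^-1]

Both sides have the same dimensions, so the equation is dimensionally consistent.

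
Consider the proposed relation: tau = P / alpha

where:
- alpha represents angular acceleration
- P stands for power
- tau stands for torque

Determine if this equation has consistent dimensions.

No

alpha (angular acceleration) has dimensions [T^-2].
P (power) has dimensions [L^2 M T^-3].
tau (torque) has dimensions [L^2 M T^-2].

Left side: [L^2 M T^-2]
Right side: [L^2 M T^-1]

The two sides have different dimensions, so the equation is NOT dimensionally consistent.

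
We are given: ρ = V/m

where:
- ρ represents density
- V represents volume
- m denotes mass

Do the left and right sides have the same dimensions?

No

ρ (density) has dimensions [L^-3 M].
V (volume) has dimensions [L^3].
m (mass) has dimensions [M].

Left side: [L^-3 M]
Right side: [L^3 M^-1]

The two sides have different dimensions, so the equation is NOT dimensionally consistent.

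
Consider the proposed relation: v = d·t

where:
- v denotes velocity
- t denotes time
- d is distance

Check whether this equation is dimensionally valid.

No

v (velocity) has dimensions [L T^-1].
t (time) has dimensions [T].
d (distance) has dimensions [L].

Left side: [L T^-1]
Right side: [L T]

The two sides have different dimensions, so the equation is NOT dimensionally consistent.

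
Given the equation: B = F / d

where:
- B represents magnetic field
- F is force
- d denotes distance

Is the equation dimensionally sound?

No

B (magnetic field) has dimensions [I^-1 M T^-2].
F (force) has dimensions [L M T^-2].
d (distance) has dimensions [L].

Left side: [I^-1 M T^-2]
Right side: [M T^-2]

The two sides have different dimensions, so the equation is NOT dimensionally consistent.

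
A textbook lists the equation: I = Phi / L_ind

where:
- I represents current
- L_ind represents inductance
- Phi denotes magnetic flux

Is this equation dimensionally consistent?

Yes

I (current) has dimensions [I].
L_ind (inductance) has dimensions [I^-2 L^2 M T^-2].
Phi (magnetic flux) has dimensions [I^-1 L^2 M T^-2].

Left side: [I]
Right side: [I]

Both sides have the same dimensions, so the equation is dimensionally consistent.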